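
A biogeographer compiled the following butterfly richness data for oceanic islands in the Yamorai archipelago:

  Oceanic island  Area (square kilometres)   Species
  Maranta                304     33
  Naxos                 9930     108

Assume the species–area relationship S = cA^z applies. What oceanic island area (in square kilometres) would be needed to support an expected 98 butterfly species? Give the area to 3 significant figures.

7460 square kilometres

z = ln(108/33) / ln(9930/304) = 1.1856 / 3.4863 = 0.3401
c = 33 / 304^0.3401 = 33 / 6.988 = 4.722
A = (98/4.722)^(1/0.3401) ⇒ ln A = ln(20.75)/0.3401 = 8.9176
A = e^8.9176 ≈ 7462 square kilometres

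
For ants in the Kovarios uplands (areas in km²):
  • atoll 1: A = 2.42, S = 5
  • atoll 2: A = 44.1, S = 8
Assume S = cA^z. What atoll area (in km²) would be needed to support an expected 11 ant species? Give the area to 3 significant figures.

315 km²

z = ln(8/5) / ln(44.1/2.42) = 0.4700 / 2.9027 = 0.1619
c = 5 / 2.42^0.1619 = 5 / 1.154 = 4.333
A = (11/4.333)^(1/0.1619) ⇒ ln A = ln(2.538)/0.1619 = 5.7532
A = e^5.7532 ≈ 315.2 km²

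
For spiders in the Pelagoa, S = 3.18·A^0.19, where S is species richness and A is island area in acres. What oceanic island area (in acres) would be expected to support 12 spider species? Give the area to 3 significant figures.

1090 acres

12 = 3.18 × A^0.19  ⇒  A^0.19 = 12/3.18 = 3.774
ln A = ln(3.774) / 0.19 = 1.3280 / 0.19 = 6.9896
A = e^6.9896 ≈ 1085 acres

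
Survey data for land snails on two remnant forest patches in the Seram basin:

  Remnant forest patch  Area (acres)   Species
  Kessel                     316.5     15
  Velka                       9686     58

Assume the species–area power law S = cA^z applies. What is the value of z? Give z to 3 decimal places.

0.395

Taking logs: ln S = ln c + z ln A, so z = (ln S₂ − ln S₁)/(ln A₂ − ln A₁).
z = ln(58/15) / ln(9686/316.5) = ln(3.867) / ln(30.6) = 1.3524 / 3.4211 = 0.3953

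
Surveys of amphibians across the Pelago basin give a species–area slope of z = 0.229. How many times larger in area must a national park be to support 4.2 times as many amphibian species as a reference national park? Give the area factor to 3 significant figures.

527

(A₂/A₁)^0.229 = 4.2, so A₂/A₁ = 4.2^(1/0.229) = 4.2^4.367
ln(A₂/A₁) = ln 4.2 / 0.229 = 1.4351 / 0.229 = 6.2667
A₂/A₁ = e^6.2667 ≈ 526.8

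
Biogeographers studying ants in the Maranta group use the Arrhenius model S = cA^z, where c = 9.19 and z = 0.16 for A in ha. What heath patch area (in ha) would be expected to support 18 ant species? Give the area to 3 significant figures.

18 = 9.19 × A^0.16  ⇒  A^0.16 = 18/9.19 = 1.959
ln A = ln(1.959) / 0.16 = 0.6723 / 0.16 = 4.2016
A = e^4.2016 ≈ 66.79 ha

66.8 ha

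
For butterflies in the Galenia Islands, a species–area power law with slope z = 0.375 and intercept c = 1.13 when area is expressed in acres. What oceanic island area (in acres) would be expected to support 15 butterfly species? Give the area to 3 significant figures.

988 acres

15 = 1.13 × A^0.375  ⇒  A^0.375 = 15/1.13 = 13.27
ln A = ln(13.27) / 0.375 = 2.5858 / 0.375 = 6.8956
A = e^6.8956 ≈ 987.9 acres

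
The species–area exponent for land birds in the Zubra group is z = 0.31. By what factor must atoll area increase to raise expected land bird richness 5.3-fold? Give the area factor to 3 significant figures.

(A₂/A₁)^0.31 = 5.3, so A₂/A₁ = 5.3^(1/0.31) = 5.3^3.226
ln(A₂/A₁) = ln 5.3 / 0.31 = 1.6677 / 0.31 = 5.3797
A₂/A₁ = e^5.3797 ≈ 217

217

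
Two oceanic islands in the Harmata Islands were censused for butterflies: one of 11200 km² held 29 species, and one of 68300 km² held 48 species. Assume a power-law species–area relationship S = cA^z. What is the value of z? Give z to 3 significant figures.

0.279

Taking logs: ln S = ln c + z ln A, so z = (ln S₂ − ln S₁)/(ln A₂ − ln A₁).
z = ln(48/29) / ln(68300/11200) = ln(1.655) / ln(6.098) = 0.5039 / 1.8080 = 0.2787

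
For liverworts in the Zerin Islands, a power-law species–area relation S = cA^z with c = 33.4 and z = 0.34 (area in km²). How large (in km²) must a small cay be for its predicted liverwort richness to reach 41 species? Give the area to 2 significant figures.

41 = 33.4 × A^0.34  ⇒  A^0.34 = 41/33.4 = 1.228
ln A = ln(1.228) / 0.34 = 0.2050 / 0.34 = 0.6030
A = e^0.6030 ≈ 1.828 km²

1.8 km²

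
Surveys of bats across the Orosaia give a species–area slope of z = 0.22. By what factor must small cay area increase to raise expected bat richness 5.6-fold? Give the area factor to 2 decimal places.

(A₂/A₁)^0.22 = 5.6, so A₂/A₁ = 5.6^(1/0.22) = 5.6^4.545
ln(A₂/A₁) = ln 5.6 / 0.22 = 1.7228 / 0.22 = 7.8308
A₂/A₁ = e^7.8308 ≈ 2517

2516.83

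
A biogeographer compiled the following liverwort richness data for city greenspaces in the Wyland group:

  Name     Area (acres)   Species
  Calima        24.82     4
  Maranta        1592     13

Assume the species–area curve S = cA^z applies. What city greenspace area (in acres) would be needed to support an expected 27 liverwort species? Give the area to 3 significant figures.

z = ln(13/4) / ln(1592/24.82) = 1.1787 / 4.1611 = 0.2833
c = 4 / 24.82^0.2833 = 4 / 2.484 = 1.611
A = (27/1.611)^(1/0.2833) ⇒ ln A = ln(16.76)/0.2833 = 9.9531
A = e^9.9531 ≈ 21016 acres

21000 acres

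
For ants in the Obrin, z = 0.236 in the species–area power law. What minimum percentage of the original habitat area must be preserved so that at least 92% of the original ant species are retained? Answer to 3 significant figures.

Need (A_new/A_old)^0.236 = 0.92, so A_new/A_old = 0.92^(1/0.236) = 0.92^4.237
ln(A_new/A_old) = ln 0.92 / 0.236 = -0.0834 / 0.236 = -0.3533
A_new/A_old = e^-0.3533 ≈ 0.7024

70.2%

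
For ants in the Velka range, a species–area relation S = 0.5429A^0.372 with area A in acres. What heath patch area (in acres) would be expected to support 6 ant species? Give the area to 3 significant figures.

638 acres

6 = 0.5429 × A^0.372  ⇒  A^0.372 = 6/0.5429 = 11.05
ln A = ln(11.05) / 0.372 = 2.4026 / 0.372 = 6.4586
A = e^6.4586 ≈ 638.2 acres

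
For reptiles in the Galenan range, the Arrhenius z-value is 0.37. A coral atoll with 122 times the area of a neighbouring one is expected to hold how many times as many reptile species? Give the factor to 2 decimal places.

5.91

S₂/S₁ = (A₂/A₁)^z = 122^0.37
ln(S₂/S₁) = 0.37 × ln 122 = 0.37 × 4.8040 = 1.7775
S₂/S₁ = e^1.7775 ≈ 5.915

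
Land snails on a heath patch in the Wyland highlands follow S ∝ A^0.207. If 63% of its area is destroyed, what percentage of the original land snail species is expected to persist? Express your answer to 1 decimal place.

81.4%

S_new/S_old = (A_new/A_old)^z = 0.37^0.207
= exp(0.207 × ln 0.37) = exp(0.207 × -0.9943) = exp(-0.2058) ≈ 0.814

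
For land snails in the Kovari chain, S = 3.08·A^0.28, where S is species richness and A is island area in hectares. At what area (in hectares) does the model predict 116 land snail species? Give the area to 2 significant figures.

116 = 3.08 × A^0.28  ⇒  A^0.28 = 116/3.08 = 37.66
ln A = ln(37.66) / 0.28 = 3.6287 / 0.28 = 12.9595
A = e^12.9595 ≈ 424855 hectares

420000 hectares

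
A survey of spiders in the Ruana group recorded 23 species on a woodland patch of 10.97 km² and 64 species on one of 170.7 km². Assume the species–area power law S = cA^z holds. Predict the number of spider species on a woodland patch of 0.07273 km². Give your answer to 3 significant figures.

3.54

z = ln(64/23) / ln(170.7/10.97) = 1.0234 / 2.7447 = 0.3729
c = 23 / 10.97^0.3729 = 23 / 2.443 = 9.416
S₃ = 9.416 × 0.07273^0.3729 = 9.416 × 0.3763 ≈ 3.544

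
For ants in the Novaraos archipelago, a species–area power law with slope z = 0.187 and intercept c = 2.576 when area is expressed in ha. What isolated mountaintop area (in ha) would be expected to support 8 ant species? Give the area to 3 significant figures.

428 ha

8 = 2.576 × A^0.187  ⇒  A^0.187 = 8/2.576 = 3.106
ln A = ln(3.106) / 0.187 = 1.1332 / 0.187 = 6.0599
A = e^6.0599 ≈ 428.3 ha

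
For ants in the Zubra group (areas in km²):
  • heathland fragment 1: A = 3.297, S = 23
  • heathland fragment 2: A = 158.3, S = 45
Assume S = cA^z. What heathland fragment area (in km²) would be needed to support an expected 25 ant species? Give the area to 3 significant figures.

5.33 km²

z = ln(45/23) / ln(158.3/3.297) = 0.6712 / 3.8715 = 0.1734
c = 23 / 3.297^0.1734 = 23 / 1.23 = 18.7
A = (25/18.7)^(1/0.1734) ⇒ ln A = ln(1.337)/0.1734 = 1.6740
A = e^1.6740 ≈ 5.333 km²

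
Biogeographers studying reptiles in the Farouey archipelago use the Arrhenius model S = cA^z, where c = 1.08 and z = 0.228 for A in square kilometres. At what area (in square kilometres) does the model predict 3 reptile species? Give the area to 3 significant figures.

88.3 square kilometres

3 = 1.08 × A^0.228  ⇒  A^0.228 = 3/1.08 = 2.778
ln A = ln(2.778) / 0.228 = 1.0217 / 0.228 = 4.4809
A = e^4.4809 ≈ 88.32 square kilometres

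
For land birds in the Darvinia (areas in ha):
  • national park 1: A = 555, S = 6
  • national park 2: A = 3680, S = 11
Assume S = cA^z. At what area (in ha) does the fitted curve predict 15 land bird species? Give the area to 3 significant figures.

9690 ha

z = ln(11/6) / ln(3680/555) = 0.6061 / 1.8917 = 0.3204
c = 6 / 555^0.3204 = 6 / 7.574 = 0.7922
A = (15/0.7922)^(1/0.3204) ⇒ ln A = ln(18.93)/0.3204 = 9.1786
A = e^9.1786 ≈ 9688 ha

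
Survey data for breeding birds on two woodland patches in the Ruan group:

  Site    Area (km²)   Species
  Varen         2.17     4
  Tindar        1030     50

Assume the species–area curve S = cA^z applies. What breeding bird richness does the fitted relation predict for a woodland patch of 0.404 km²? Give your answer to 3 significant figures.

2.01

z = ln(50/4) / ln(1030/2.17) = 2.5257 / 6.1626 = 0.4098
c = 4 / 2.17^0.4098 = 4 / 1.374 = 2.912
S₃ = 2.912 × 0.404^0.4098 = 2.912 × 0.6897 ≈ 2.008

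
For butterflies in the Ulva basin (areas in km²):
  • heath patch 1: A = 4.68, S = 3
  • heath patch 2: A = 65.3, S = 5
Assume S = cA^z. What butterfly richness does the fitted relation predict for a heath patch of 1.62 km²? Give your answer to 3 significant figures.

z = ln(5/3) / ln(65.3/4.68) = 0.5108 / 2.6357 = 0.1938
c = 3 / 4.68^0.1938 = 3 / 1.349 = 2.224
S₃ = 2.224 × 1.62^0.1938 = 2.224 × 1.098 ≈ 2.442

2.44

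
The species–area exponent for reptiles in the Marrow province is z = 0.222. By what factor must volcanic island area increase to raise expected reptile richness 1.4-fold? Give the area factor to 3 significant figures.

(A₂/A₁)^0.222 = 1.4, so A₂/A₁ = 1.4^(1/0.222) = 1.4^4.505
ln(A₂/A₁) = ln 1.4 / 0.222 = 0.3365 / 0.222 = 1.5156
A₂/A₁ = e^1.5156 ≈ 4.552

4.55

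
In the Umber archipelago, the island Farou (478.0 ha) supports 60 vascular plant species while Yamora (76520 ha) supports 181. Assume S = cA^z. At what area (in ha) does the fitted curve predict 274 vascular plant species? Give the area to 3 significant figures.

515000 ha

z = ln(181/60) / ln(76520/478) = 1.1042 / 5.0757 = 0.2175
c = 60 / 478^0.2175 = 60 / 3.827 = 15.68
A = (274/15.68)^(1/0.2175) ⇒ ln A = ln(17.48)/0.2175 = 13.1513
A = e^13.1513 ≈ 514696 ha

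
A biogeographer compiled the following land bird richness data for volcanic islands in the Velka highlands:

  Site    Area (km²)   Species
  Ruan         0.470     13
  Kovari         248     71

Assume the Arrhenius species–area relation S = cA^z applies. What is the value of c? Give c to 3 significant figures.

z = ln(S₂/S₁) / ln(A₂/A₁) = ln(71/13) / ln(248/0.47) = 1.6977 / 6.2685 = 0.2708
c = S₁ / A₁^z = 13 / 0.47^0.2708 = 13 / 0.8151 = 15.95

15.9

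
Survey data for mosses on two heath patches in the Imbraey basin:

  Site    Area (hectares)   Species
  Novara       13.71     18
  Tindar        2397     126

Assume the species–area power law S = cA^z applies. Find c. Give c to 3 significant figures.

6.71

z = ln(S₂/S₁) / ln(A₂/A₁) = ln(126/18) / ln(2397/13.71) = 1.9459 / 5.1638 = 0.3768
c = S₁ / A₁^z = 18 / 13.71^0.3768 = 18 / 2.682 = 6.711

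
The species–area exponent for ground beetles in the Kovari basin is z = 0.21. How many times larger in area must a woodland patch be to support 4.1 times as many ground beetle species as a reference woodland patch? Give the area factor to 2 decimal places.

(A₂/A₁)^0.21 = 4.1, so A₂/A₁ = 4.1^(1/0.21) = 4.1^4.762
ln(A₂/A₁) = ln 4.1 / 0.21 = 1.4110 / 0.21 = 6.7190
A₂/A₁ = e^6.7190 ≈ 828

827.98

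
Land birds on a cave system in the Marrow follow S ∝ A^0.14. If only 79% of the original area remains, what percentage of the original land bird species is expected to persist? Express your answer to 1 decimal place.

96.8%

S_new/S_old = (A_new/A_old)^z = 0.79^0.14
= exp(0.14 × ln 0.79) = exp(0.14 × -0.2357) = exp(-0.0330) ≈ 0.9675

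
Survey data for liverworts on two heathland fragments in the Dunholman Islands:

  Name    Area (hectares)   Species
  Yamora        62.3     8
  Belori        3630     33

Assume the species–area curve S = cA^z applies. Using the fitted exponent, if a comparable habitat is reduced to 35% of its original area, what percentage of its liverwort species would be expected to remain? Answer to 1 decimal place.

69.4%

z = ln(33/8) / ln(3630/62.3) = 1.4171 / 4.0650 = 0.3486
S_new/S_old = (A_new/A_old)^z = 0.35^0.3486 = exp(0.3486 × -1.0498) = 0.6935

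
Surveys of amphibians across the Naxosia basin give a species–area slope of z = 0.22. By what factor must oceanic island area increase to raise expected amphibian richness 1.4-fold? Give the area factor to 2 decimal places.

4.62

(A₂/A₁)^0.22 = 1.4, so A₂/A₁ = 1.4^(1/0.22) = 1.4^4.545
ln(A₂/A₁) = ln 1.4 / 0.22 = 0.3365 / 0.22 = 1.5294
A₂/A₁ = e^1.5294 ≈ 4.615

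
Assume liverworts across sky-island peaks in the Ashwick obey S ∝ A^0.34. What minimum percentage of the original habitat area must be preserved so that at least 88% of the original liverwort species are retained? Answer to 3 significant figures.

68.7%

Need (A_new/A_old)^0.34 = 0.88, so A_new/A_old = 0.88^(1/0.34) = 0.88^2.941
ln(A_new/A_old) = ln 0.88 / 0.34 = -0.1278 / 0.34 = -0.3760
A_new/A_old = e^-0.3760 ≈ 0.6866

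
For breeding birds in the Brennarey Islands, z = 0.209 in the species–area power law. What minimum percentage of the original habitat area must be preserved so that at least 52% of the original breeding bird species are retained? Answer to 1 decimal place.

Need (A_new/A_old)^0.209 = 0.52, so A_new/A_old = 0.52^(1/0.209) = 0.52^4.785
ln(A_new/A_old) = ln 0.52 / 0.209 = -0.6539 / 0.209 = -3.1288
A_new/A_old = e^-3.1288 ≈ 0.04377

4.4%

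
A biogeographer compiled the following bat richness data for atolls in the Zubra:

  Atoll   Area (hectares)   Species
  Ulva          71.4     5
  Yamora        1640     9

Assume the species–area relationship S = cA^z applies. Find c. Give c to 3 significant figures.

z = ln(S₂/S₁) / ln(A₂/A₁) = ln(9/5) / ln(1640/71.4) = 0.5878 / 3.1342 = 0.1875
c = S₁ / A₁^z = 5 / 71.4^0.1875 = 5 / 2.227 = 2.246

2.25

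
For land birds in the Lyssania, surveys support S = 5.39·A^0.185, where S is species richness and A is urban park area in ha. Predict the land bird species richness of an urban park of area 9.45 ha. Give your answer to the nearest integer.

S = 5.39 × 9.45^0.185 = 5.39 × 1.515 ≈ 8.167

8 species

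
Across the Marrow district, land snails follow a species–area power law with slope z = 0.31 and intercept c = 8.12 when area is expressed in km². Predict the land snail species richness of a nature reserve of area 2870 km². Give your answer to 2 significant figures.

S = 8.12 × 2870^0.31
ln S = ln 8.12 + 0.31 × ln 2870 = 2.0943 + 0.31 × 7.9621 = 4.5626
S = e^4.5626 ≈ 95.83

96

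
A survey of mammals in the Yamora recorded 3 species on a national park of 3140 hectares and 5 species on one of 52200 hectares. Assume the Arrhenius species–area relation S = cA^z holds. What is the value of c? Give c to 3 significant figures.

0.694

z = ln(S₂/S₁) / ln(A₂/A₁) = ln(5/3) / ln(52200/3140) = 0.5108 / 2.8109 = 0.1817
c = S₁ / A₁^z = 3 / 3140^0.1817 = 3 / 4.32 = 0.6944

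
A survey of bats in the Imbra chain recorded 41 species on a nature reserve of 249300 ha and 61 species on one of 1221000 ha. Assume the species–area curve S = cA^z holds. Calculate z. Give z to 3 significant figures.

0.250

Taking logs: ln S = ln c + z ln A, so z = (ln S₂ − ln S₁)/(ln A₂ − ln A₁).
z = ln(61/41) / ln(1221000/249300) = ln(1.488) / ln(4.898) = 0.3973 / 1.5888 = 0.2501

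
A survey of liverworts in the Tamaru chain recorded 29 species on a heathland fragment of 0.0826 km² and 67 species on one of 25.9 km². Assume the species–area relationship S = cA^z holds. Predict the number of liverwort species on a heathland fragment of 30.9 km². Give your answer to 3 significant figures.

68.7

z = ln(67/29) / ln(25.9/0.0826) = 0.8374 / 5.7480 = 0.1457
c = 29 / 0.0826^0.1457 = 29 / 0.6954 = 41.7
S₃ = 41.7 × 30.9^0.1457 = 41.7 × 1.648 ≈ 68.75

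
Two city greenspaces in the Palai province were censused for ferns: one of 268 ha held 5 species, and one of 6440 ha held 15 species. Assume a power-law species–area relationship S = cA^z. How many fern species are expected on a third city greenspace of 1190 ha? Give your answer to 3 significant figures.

z = ln(15/5) / ln(6440/268) = 1.0986 / 3.1793 = 0.3456
c = 5 / 268^0.3456 = 5 / 6.903 = 0.7243
S₃ = 0.7243 × 1190^0.3456 = 0.7243 × 11.55 ≈ 8.369

8.37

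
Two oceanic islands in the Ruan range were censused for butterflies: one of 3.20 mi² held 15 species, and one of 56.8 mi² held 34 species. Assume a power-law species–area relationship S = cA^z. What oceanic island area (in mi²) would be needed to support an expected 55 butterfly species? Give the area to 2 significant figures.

z = ln(34/15) / ln(56.8/3.2) = 0.8183 / 2.8764 = 0.2845
c = 15 / 3.2^0.2845 = 15 / 1.392 = 10.77
A = (55/10.77)^(1/0.2845) ⇒ ln A = ln(5.105)/0.2845 = 5.7302
A = e^5.7302 ≈ 308 mi²

310 mi²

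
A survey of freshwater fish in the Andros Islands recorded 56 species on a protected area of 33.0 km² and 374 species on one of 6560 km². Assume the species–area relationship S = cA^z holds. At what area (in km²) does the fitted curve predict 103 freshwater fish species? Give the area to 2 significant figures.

180 km²

z = ln(374/56) / ln(6560/33) = 1.8989 / 5.2922 = 0.3588
c = 56 / 33^0.3588 = 56 / 3.506 = 15.97
A = (103/15.97)^(1/0.3588) ⇒ ln A = ln(6.449)/0.3588 = 5.1948
A = e^5.1948 ≈ 180.3 km²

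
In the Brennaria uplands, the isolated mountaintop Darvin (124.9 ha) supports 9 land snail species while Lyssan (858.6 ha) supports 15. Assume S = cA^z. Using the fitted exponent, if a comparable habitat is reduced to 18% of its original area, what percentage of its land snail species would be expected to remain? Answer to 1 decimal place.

z = ln(15/9) / ln(858.6/124.9) = 0.5108 / 1.9278 = 0.2650
S_new/S_old = (A_new/A_old)^z = 0.18^0.2650 = exp(0.2650 × -1.7148) = 0.6348

63.5%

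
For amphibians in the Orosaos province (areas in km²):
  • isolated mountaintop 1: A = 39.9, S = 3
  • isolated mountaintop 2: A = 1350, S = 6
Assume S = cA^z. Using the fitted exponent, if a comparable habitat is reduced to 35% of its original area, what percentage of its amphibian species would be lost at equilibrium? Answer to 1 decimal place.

18.7%

z = ln(6/3) / ln(1350/39.9) = 0.6931 / 3.5215 = 0.1968
S_new/S_old = (A_new/A_old)^z = 0.35^0.1968 = exp(0.1968 × -1.0498) = 0.8133
Fraction lost = 1 − 0.8133 = 0.1867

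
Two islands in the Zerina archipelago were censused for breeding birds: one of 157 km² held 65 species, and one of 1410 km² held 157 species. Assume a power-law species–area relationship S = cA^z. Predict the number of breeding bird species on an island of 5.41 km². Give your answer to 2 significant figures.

z = ln(157/65) / ln(1410/157) = 0.8819 / 2.1951 = 0.4017
c = 65 / 157^0.4017 = 65 / 7.624 = 8.526
S₃ = 8.526 × 5.41^0.4017 = 8.526 × 1.97 ≈ 16.8

17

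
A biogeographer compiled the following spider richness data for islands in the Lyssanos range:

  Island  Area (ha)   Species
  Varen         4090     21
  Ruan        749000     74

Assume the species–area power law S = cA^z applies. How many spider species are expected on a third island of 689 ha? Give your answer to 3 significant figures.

13.7

z = ln(74/21) / ln(749000/4090) = 1.2595 / 5.2102 = 0.2417
c = 21 / 4090^0.2417 = 21 / 7.467 = 2.813
S₃ = 2.813 × 689^0.2417 = 2.813 × 4.854 ≈ 13.65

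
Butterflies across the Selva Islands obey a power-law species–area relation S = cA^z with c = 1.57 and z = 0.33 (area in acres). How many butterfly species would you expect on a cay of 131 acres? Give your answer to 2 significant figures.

S = 1.57 × 131^0.33
ln S = ln 1.57 + 0.33 × ln 131 = 0.4511 + 0.33 × 4.8752 = 2.0599
S = e^2.0599 ≈ 7.845

7.8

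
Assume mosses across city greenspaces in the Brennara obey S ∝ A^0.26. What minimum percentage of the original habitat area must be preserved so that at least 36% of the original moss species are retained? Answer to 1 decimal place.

Need (A_new/A_old)^0.26 = 0.36, so A_new/A_old = 0.36^(1/0.26) = 0.36^3.846
ln(A_new/A_old) = ln 0.36 / 0.26 = -1.0217 / 0.26 = -3.9294
A_new/A_old = e^-3.9294 ≈ 0.01965

2.0%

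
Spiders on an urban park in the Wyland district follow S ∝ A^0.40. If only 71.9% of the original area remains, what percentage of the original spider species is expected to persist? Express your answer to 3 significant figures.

87.6%

S_new/S_old = (A_new/A_old)^z = 0.719^0.4
= exp(0.4 × ln 0.719) = exp(0.4 × -0.3299) = exp(-0.1320) ≈ 0.8764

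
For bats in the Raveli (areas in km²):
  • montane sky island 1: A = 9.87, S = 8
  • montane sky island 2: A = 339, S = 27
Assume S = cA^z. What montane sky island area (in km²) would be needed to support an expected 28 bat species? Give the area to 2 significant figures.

380 km²

z = ln(27/8) / ln(339/9.87) = 1.2164 / 3.5365 = 0.3440
c = 8 / 9.87^0.3440 = 8 / 2.198 = 3.64
A = (28/3.64)^(1/0.3440) ⇒ ln A = ln(7.693)/0.3440 = 5.9317
A = e^5.9317 ≈ 376.8 km²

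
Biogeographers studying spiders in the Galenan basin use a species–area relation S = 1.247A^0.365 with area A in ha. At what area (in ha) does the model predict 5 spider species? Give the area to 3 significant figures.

5 = 1.247 × A^0.365  ⇒  A^0.365 = 5/1.247 = 4.01
ln A = ln(4.01) / 0.365 = 1.3887 / 0.365 = 3.8046
A = e^3.8046 ≈ 44.91 ha

44.9 ha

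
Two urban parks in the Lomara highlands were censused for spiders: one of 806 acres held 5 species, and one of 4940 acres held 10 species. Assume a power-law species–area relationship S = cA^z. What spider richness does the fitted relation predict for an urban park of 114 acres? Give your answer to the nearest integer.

z = ln(10/5) / ln(4940/806) = 0.6931 / 1.8130 = 0.3823
c = 5 / 806^0.3823 = 5 / 12.92 = 0.3871
S₃ = 0.3871 × 114^0.3823 = 0.3871 × 6.115 ≈ 2.367

2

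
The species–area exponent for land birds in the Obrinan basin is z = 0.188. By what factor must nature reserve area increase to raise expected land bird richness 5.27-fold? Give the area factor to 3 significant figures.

6910

(A₂/A₁)^0.188 = 5.27, so A₂/A₁ = 5.27^(1/0.188) = 5.27^5.319
ln(A₂/A₁) = ln 5.27 / 0.188 = 1.6620 / 0.188 = 8.8406
A₂/A₁ = e^8.8406 ≈ 6909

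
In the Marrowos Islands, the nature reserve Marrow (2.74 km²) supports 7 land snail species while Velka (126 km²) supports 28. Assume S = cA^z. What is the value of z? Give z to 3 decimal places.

Taking logs: ln S = ln c + z ln A, so z = (ln S₂ − ln S₁)/(ln A₂ − ln A₁).
z = ln(28/7) / ln(126/2.74) = ln(4) / ln(45.99) = 1.3863 / 3.8283 = 0.3621

0.362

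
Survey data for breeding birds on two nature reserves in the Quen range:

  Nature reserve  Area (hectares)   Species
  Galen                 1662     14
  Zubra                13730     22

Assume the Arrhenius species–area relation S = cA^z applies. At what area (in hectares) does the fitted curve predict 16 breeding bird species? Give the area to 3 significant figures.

z = ln(22/14) / ln(13730/1662) = 0.4520 / 2.1116 = 0.2141
c = 14 / 1662^0.2141 = 14 / 4.891 = 2.862
A = (16/2.862)^(1/0.2141) ⇒ ln A = ln(5.59)/0.2141 = 8.0396
A = e^8.0396 ≈ 3101 hectares

3100 hectares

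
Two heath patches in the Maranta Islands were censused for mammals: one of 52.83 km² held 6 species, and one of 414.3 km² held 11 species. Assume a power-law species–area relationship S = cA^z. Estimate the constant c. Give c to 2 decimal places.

z = ln(S₂/S₁) / ln(A₂/A₁) = ln(11/6) / ln(414.3/52.83) = 0.6061 / 2.0595 = 0.2943
c = S₁ / A₁^z = 6 / 52.83^0.2943 = 6 / 3.214 = 1.867

1.87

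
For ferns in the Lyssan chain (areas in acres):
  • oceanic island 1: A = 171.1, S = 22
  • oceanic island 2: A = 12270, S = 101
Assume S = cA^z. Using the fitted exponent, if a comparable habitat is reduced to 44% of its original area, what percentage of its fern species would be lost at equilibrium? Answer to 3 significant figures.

z = ln(101/22) / ln(12270/171.1) = 1.5241 / 4.2727 = 0.3567
S_new/S_old = (A_new/A_old)^z = 0.44^0.3567 = exp(0.3567 × -0.8210) = 0.7461
Fraction lost = 1 − 0.7461 = 0.2539

25.4%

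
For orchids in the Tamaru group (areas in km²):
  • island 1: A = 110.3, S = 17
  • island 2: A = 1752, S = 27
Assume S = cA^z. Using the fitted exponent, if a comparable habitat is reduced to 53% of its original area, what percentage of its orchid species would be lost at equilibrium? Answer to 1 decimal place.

z = ln(27/17) / ln(1752/110.3) = 0.4626 / 2.7653 = 0.1673
S_new/S_old = (A_new/A_old)^z = 0.53^0.1673 = exp(0.1673 × -0.6349) = 0.8992
Fraction lost = 1 − 0.8992 = 0.1008

10.1%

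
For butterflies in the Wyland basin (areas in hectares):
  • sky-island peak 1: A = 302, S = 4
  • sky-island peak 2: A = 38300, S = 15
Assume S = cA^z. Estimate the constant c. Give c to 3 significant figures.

z = ln(S₂/S₁) / ln(A₂/A₁) = ln(15/4) / ln(38300/302) = 1.3218 / 4.8428 = 0.2729
c = S₁ / A₁^z = 4 / 302^0.2729 = 4 / 4.752 = 0.8418

0.842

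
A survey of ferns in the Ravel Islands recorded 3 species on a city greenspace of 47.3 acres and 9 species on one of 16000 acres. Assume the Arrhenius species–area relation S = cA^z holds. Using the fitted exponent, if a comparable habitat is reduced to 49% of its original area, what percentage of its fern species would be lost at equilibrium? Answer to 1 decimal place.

z = ln(9/3) / ln(16000/47.3) = 1.0986 / 5.8238 = 0.1886
S_new/S_old = (A_new/A_old)^z = 0.49^0.1886 = exp(0.1886 × -0.7133) = 0.8741
Fraction lost = 1 − 0.8741 = 0.1259

12.6%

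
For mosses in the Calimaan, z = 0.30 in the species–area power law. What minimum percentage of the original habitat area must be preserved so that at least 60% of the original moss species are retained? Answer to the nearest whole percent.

18%

Need (A_new/A_old)^0.3 = 0.6, so A_new/A_old = 0.6^(1/0.3) = 0.6^3.333
ln(A_new/A_old) = ln 0.6 / 0.3 = -0.5108 / 0.3 = -1.7028
A_new/A_old = e^-1.7028 ≈ 0.1822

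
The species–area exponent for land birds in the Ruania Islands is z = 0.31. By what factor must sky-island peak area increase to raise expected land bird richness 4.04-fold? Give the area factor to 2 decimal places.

(A₂/A₁)^0.31 = 4.04, so A₂/A₁ = 4.04^(1/0.31) = 4.04^3.226
ln(A₂/A₁) = ln 4.04 / 0.31 = 1.3962 / 0.31 = 4.5040
A₂/A₁ = e^4.5040 ≈ 90.38

90.38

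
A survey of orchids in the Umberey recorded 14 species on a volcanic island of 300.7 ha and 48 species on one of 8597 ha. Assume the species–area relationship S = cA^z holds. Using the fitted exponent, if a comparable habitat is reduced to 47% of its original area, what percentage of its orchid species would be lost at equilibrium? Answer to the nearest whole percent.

z = ln(48/14) / ln(8597/300.7) = 1.2321 / 3.3531 = 0.3675
S_new/S_old = (A_new/A_old)^z = 0.47^0.3675 = exp(0.3675 × -0.7550) = 0.7577
Fraction lost = 1 − 0.7577 = 0.2423

24%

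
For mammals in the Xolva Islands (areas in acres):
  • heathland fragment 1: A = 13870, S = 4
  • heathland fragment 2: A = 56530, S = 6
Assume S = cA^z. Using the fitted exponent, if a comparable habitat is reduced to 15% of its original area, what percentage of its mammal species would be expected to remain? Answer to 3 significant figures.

z = ln(6/4) / ln(56530/13870) = 0.4055 / 1.4050 = 0.2886
S_new/S_old = (A_new/A_old)^z = 0.15^0.2886 = exp(0.2886 × -1.8971) = 0.5784

57.8%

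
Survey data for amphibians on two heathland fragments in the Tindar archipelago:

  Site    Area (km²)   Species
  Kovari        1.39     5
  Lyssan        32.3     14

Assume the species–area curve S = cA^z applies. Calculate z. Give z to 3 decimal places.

0.327

Taking logs: ln S = ln c + z ln A, so z = (ln S₂ − ln S₁)/(ln A₂ − ln A₁).
z = ln(14/5) / ln(32.3/1.39) = ln(2.8) / ln(23.24) = 1.0296 / 3.1458 = 0.3273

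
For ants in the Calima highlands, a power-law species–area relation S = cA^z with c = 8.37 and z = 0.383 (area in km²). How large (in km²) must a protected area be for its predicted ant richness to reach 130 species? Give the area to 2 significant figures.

1300 km²

130 = 8.37 × A^0.383  ⇒  A^0.383 = 130/8.37 = 15.53
ln A = ln(15.53) / 0.383 = 2.7429 / 0.383 = 7.1616
A = e^7.1616 ≈ 1289 km²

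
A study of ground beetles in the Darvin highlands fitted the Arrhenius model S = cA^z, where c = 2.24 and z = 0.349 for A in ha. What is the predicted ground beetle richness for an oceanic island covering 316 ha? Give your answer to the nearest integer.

S = 2.24 × 316^0.349
ln S = ln 2.24 + 0.349 × ln 316 = 0.8065 + 0.349 × 5.7557 = 2.8152
S = e^2.8152 ≈ 16.7

17 species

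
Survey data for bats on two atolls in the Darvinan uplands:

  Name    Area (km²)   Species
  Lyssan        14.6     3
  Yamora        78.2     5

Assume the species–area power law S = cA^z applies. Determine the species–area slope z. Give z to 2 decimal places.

0.30

Taking logs: ln S = ln c + z ln A, so z = (ln S₂ − ln S₁)/(ln A₂ − ln A₁).
z = ln(5/3) / ln(78.2/14.6) = ln(1.667) / ln(5.356) = 0.5108 / 1.6782 = 0.3044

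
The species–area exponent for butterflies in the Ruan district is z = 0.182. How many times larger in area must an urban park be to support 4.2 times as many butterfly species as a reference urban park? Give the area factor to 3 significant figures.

2660

(A₂/A₁)^0.182 = 4.2, so A₂/A₁ = 4.2^(1/0.182) = 4.2^5.495
ln(A₂/A₁) = ln 4.2 / 0.182 = 1.4351 / 0.182 = 7.8851
A₂/A₁ = e^7.8851 ≈ 2657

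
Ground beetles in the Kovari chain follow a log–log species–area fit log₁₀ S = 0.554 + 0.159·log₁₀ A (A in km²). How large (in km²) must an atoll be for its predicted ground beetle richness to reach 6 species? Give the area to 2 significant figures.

6 = 3.581 × A^0.159  ⇒  A^0.159 = 6/3.581 = 1.676
ln A = ln(1.676) / 0.159 = 0.5161 / 0.159 = 3.2461
A = e^3.2461 ≈ 25.69 km²

26 km²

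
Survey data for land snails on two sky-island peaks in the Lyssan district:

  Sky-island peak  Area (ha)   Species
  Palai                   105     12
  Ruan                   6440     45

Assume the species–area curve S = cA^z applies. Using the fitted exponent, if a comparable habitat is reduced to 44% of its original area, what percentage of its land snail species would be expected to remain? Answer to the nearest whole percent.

77%

z = ln(45/12) / ln(6440/105) = 1.3218 / 4.1163 = 0.3211
S_new/S_old = (A_new/A_old)^z = 0.44^0.3211 = exp(0.3211 × -0.8210) = 0.7683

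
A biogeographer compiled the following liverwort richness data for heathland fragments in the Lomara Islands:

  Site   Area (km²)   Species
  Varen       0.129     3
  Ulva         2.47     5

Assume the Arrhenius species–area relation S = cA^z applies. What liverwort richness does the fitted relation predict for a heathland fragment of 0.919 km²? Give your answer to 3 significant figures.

z = ln(5/3) / ln(2.47/0.129) = 0.5108 / 2.9522 = 0.1730
c = 3 / 0.129^0.1730 = 3 / 0.7016 = 4.276
S₃ = 4.276 × 0.919^0.1730 = 4.276 × 0.9855 ≈ 4.214

4.21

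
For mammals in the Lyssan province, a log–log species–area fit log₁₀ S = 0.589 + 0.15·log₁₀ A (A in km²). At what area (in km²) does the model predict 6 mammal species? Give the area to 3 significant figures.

6 = 3.882 × A^0.15  ⇒  A^0.15 = 6/3.882 = 1.546
ln A = ln(1.546) / 0.15 = 0.4355 / 0.15 = 2.9036
A = e^2.9036 ≈ 18.24 km²

18.2 km²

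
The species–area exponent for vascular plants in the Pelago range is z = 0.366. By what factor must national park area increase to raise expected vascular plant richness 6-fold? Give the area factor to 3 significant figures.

(A₂/A₁)^0.366 = 6, so A₂/A₁ = 6^(1/0.366) = 6^2.732
ln(A₂/A₁) = ln 6 / 0.366 = 1.7918 / 0.366 = 4.8955
A₂/A₁ = e^4.8955 ≈ 133.7

134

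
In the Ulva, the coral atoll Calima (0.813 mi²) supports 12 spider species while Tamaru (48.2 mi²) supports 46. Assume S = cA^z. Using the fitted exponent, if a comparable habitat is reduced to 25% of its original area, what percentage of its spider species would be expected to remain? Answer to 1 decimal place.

63.4%

z = ln(46/12) / ln(48.2/0.813) = 1.3437 / 4.0824 = 0.3292
S_new/S_old = (A_new/A_old)^z = 0.25^0.3292 = exp(0.3292 × -1.3863) = 0.6336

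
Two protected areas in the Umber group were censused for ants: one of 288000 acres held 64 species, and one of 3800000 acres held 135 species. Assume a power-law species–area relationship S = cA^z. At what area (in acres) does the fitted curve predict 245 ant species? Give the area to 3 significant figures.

29800000 acres

z = ln(135/64) / ln(3800000/288000) = 0.7464 / 2.5798 = 0.2893
c = 64 / 288000^0.2893 = 64 / 37.98 = 1.685
A = (245/1.685)^(1/0.2893) ⇒ ln A = ln(145.4)/0.2893 = 17.2104
A = e^17.2104 ≈ 29812636 acres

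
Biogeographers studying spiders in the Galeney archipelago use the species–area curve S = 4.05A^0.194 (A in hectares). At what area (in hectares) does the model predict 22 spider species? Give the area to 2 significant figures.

6100 hectares

22 = 4.05 × A^0.194  ⇒  A^0.194 = 22/4.05 = 5.432
ln A = ln(5.432) / 0.194 = 1.6923 / 0.194 = 8.7233
A = e^8.7233 ≈ 6145 hectares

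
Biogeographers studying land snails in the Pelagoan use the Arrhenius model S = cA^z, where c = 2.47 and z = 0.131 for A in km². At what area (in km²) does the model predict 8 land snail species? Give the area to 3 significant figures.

7870 km²

8 = 2.47 × A^0.131  ⇒  A^0.131 = 8/2.47 = 3.239
ln A = ln(3.239) / 0.131 = 1.1752 / 0.131 = 8.9712
A = e^8.9712 ≈ 7873 km²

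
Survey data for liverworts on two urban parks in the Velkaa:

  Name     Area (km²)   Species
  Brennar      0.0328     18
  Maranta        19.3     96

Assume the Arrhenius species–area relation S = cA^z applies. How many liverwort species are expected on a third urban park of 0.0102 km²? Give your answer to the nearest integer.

13

z = ln(96/18) / ln(19.3/0.0328) = 1.6740 / 6.3774 = 0.2625
c = 18 / 0.0328^0.2625 = 18 / 0.4078 = 44.14
S₃ = 44.14 × 0.0102^0.2625 = 44.14 × 0.3001 ≈ 13.25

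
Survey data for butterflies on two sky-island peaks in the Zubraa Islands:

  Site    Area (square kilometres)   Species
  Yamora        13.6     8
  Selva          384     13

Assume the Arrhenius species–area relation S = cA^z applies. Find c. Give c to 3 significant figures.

z = ln(S₂/S₁) / ln(A₂/A₁) = ln(13/8) / ln(384/13.6) = 0.4855 / 3.3406 = 0.1453
c = S₁ / A₁^z = 8 / 13.6^0.1453 = 8 / 1.461 = 5.475

5.47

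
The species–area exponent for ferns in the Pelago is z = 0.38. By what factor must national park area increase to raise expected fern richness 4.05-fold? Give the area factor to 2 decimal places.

(A₂/A₁)^0.38 = 4.05, so A₂/A₁ = 4.05^(1/0.38) = 4.05^2.632
ln(A₂/A₁) = ln 4.05 / 0.38 = 1.3987 / 0.38 = 3.6808
A₂/A₁ = e^3.6808 ≈ 39.68

39.68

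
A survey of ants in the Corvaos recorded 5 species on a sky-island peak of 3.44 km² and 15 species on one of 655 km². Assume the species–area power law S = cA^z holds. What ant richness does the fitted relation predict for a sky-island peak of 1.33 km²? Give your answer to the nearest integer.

z = ln(15/5) / ln(655/3.44) = 1.0986 / 5.2492 = 0.2093
c = 5 / 3.44^0.2093 = 5 / 1.295 = 3.861
S₃ = 3.861 × 1.33^0.2093 = 3.861 × 1.062 ≈ 4.098

4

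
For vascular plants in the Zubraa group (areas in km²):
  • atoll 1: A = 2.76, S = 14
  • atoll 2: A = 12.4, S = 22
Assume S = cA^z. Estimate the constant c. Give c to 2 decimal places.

10.32

z = ln(S₂/S₁) / ln(A₂/A₁) = ln(22/14) / ln(12.4/2.76) = 0.4520 / 1.5025 = 0.3008
c = S₁ / A₁^z = 14 / 2.76^0.3008 = 14 / 1.357 = 10.32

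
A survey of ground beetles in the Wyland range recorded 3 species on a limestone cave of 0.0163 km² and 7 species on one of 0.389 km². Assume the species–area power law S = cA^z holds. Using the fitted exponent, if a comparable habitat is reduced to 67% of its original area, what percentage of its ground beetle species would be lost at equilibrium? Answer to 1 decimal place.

10.1%

z = ln(7/3) / ln(0.389/0.0163) = 0.8473 / 3.1724 = 0.2671
S_new/S_old = (A_new/A_old)^z = 0.67^0.2671 = exp(0.2671 × -0.4005) = 0.8986
Fraction lost = 1 − 0.8986 = 0.1014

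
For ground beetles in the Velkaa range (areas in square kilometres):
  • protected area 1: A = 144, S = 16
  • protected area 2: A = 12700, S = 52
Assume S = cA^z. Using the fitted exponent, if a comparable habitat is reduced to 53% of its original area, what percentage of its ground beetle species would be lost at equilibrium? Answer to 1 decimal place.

z = ln(52/16) / ln(12700/144) = 1.1787 / 4.4795 = 0.2631
S_new/S_old = (A_new/A_old)^z = 0.53^0.2631 = exp(0.2631 × -0.6349) = 0.8462
Fraction lost = 1 − 0.8462 = 0.1538

15.4%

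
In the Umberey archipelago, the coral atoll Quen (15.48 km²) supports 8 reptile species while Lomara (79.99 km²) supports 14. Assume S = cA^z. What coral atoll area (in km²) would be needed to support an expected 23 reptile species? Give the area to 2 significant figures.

340 km²

z = ln(14/8) / ln(79.99/15.48) = 0.5596 / 1.6424 = 0.3407
c = 8 / 15.48^0.3407 = 8 / 2.543 = 3.145
A = (23/3.145)^(1/0.3407) ⇒ ln A = ln(7.312)/0.3407 = 5.8388
A = e^5.8388 ≈ 343.4 km²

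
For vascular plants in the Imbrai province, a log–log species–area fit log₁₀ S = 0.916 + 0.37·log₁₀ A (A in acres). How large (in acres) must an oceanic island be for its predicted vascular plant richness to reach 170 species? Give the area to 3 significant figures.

170 = 8.241 × A^0.37  ⇒  A^0.37 = 170/8.241 = 20.63
ln A = ln(20.63) / 0.37 = 3.0266 / 0.37 = 8.1801
A = e^8.1801 ≈ 3569 acres

3570 acres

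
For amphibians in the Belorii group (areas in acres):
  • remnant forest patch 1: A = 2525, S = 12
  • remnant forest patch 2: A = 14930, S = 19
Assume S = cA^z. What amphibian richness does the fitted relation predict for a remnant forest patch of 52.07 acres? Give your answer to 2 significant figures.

z = ln(19/12) / ln(14930/2525) = 0.4595 / 1.7771 = 0.2586
c = 12 / 2525^0.2586 = 12 / 7.582 = 1.583
S₃ = 1.583 × 52.07^0.2586 = 1.583 × 2.779 ≈ 4.398

4.4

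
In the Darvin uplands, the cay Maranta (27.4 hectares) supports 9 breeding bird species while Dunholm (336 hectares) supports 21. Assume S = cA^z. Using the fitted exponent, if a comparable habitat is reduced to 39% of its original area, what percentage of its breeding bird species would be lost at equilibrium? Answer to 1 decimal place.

27.3%

z = ln(21/9) / ln(336/27.4) = 0.8473 / 2.5066 = 0.3380
S_new/S_old = (A_new/A_old)^z = 0.39^0.3380 = exp(0.3380 × -0.9416) = 0.7274
Fraction lost = 1 − 0.7274 = 0.2726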